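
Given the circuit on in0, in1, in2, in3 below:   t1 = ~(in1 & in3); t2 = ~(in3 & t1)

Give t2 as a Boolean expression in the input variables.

~(in3 & (~(in1 & in3)))

t1 = ~(in1 & in3)
t2 = ~(in3 & t1) = ~(in3 & (~(in1 & in3)))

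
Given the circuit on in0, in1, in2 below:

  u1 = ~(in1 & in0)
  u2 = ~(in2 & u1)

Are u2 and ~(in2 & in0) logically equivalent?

No

u1 = ~(in1 & in0)
u2 = ~(in2 & u1) = ~(in2 & (~(in1 & in0)))
At in0=0, in1=0, in2=1: circuit gives 0, formula gives 1.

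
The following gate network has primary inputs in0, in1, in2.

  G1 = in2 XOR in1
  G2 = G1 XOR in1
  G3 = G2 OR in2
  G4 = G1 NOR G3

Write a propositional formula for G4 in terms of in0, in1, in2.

G1 = in2 XOR in1
G2 = G1 XOR in1 = (in2 XOR in1) XOR in1
G3 = G2 OR in2 = ((in2 XOR in1) XOR in1) OR in2
G4 = G1 NOR G3 = (in2 XOR in1) NOR (((in2 XOR in1) XOR in1) OR in2)

(in2 XOR in1) NOR (((in2 XOR in1) XOR in1) OR in2)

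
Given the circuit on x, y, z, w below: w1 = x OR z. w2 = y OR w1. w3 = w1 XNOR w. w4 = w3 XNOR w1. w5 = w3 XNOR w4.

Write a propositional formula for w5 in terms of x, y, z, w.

w1 = x OR z
w3 = w1 XNOR w = (x OR z) XNOR w
w4 = w3 XNOR w1 = ((x OR z) XNOR w) XNOR (x OR z)
w5 = w3 XNOR w4 = ((x OR z) XNOR w) XNOR (((x OR z) XNOR w) XNOR (x OR z))

((x OR z) XNOR w) XNOR (((x OR z) XNOR w) XNOR (x OR z))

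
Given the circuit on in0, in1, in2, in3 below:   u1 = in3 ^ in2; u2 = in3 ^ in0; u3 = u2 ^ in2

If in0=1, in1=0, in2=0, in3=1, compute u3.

0

u2 = 1 ^ 1 = 0
u3 = 0 ^ 0 = 0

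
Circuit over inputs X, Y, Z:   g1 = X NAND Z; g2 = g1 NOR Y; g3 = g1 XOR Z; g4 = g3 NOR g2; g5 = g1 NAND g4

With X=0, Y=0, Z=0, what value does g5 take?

g1 = 0 NAND 0 = 1
g2 = 1 NOR 0 = 0
g3 = 1 XOR 0 = 1
g4 = 1 NOR 0 = 0
g5 = 1 NAND 0 = 1

1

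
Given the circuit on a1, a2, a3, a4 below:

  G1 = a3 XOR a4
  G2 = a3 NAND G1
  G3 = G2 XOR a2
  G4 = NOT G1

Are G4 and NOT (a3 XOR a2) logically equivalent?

G1 = a3 XOR a4
G4 = NOT G1 = NOT (a3 XOR a4)
At a1=0, a2=0, a3=0, a4=1: circuit gives 0, formula gives 1.

No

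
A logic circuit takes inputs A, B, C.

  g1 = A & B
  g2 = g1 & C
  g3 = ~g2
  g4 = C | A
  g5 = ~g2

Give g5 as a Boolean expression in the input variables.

g1 = A & B
g2 = g1 & C = (A & B) & C
g5 = ~g2 = ~((A & B) & C)

~((A & B) & C)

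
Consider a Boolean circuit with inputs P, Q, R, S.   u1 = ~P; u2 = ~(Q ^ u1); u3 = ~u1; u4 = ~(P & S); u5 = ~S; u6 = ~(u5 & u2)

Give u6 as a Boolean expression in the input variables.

u1 = ~P
u2 = ~(Q ^ u1) = ~(Q ^ ~P)
u5 = ~S
u6 = ~(u5 & u2) = ~(~S & (~(Q ^ ~P)))

~(~S & (~(Q ^ ~P)))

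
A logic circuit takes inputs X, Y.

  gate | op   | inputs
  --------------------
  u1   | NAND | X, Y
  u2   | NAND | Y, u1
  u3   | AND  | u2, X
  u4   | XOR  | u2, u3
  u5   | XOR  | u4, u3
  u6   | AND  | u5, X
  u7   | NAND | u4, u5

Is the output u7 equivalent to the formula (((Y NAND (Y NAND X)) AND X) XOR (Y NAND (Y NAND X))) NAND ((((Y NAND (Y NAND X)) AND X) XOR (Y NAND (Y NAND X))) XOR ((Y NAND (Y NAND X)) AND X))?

Yes

u1 = X NAND Y
u2 = Y NAND u1 = Y NAND (X NAND Y)
u3 = u2 AND X = (Y NAND (X NAND Y)) AND X
u4 = u2 XOR u3 = (Y NAND (X NAND Y)) XOR ((Y NAND (X NAND Y)) AND X)
u5 = u4 XOR u3 = ((Y NAND (X NAND Y)) XOR ((Y NAND (X NAND Y)) AND X)) XOR ((Y NAND (X NAND Y)) AND X)
u7 = u4 NAND u5 = ((Y NAND (X NAND Y)) XOR ((Y NAND (X NAND Y)) AND X)) NAND (((Y NAND (X NAND Y)) XOR ((Y NAND (X NAND Y)) AND X)) XOR ((Y NAND (X NAND Y)) AND X))
At X=0, Y=0: circuit gives 0, formula gives 0.
At X=0, Y=1: circuit gives 1, formula gives 1.
Agrees on all 4 inputs.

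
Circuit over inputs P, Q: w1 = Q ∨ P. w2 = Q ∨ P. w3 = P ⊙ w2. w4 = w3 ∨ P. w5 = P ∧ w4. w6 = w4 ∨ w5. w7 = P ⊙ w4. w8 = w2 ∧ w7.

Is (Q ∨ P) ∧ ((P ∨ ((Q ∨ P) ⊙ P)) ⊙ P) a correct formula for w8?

w2 = Q ∨ P
w3 = P ⊙ w2 = P ⊙ (Q ∨ P)
w4 = w3 ∨ P = (P ⊙ (Q ∨ P)) ∨ P
w7 = P ⊙ w4 = P ⊙ ((P ⊙ (Q ∨ P)) ∨ P)
w8 = w2 ∧ w7 = (Q ∨ P) ∧ (P ⊙ ((P ⊙ (Q ∨ P)) ∨ P))
At P=0, Q=0: circuit gives 0, formula gives 0.
At P=0, Q=1: circuit gives 1, formula gives 1.
Agrees on all 4 inputs.

Yes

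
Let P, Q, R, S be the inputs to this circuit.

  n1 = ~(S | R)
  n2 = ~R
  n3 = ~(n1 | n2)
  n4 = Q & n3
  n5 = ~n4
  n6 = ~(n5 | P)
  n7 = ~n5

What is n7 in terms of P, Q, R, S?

~~(Q & (~((~(S | R)) | ~R)))

n1 = ~(S | R)
n2 = ~R
n3 = ~(n1 | n2) = ~((~(S | R)) | ~R)
n4 = Q & n3 = Q & (~((~(S | R)) | ~R))
n5 = ~n4 = ~(Q & (~((~(S | R)) | ~R)))
n7 = ~n5 = ~~(Q & (~((~(S | R)) | ~R)))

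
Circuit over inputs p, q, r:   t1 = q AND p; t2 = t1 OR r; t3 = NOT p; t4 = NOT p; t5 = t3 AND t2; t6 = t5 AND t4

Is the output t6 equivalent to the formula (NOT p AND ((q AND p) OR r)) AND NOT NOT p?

No

t1 = q AND p
t2 = t1 OR r = (q AND p) OR r
t3 = NOT p
t4 = NOT p
t5 = t3 AND t2 = NOT p AND ((q AND p) OR r)
t6 = t5 AND t4 = (NOT p AND ((q AND p) OR r)) AND NOT p
At p=0, q=0, r=1: circuit gives 1, formula gives 0.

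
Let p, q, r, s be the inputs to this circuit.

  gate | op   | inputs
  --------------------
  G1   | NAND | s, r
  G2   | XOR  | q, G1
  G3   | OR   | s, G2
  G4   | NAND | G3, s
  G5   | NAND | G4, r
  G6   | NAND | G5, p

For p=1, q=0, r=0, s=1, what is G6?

G1 = 1 NAND 0 = 1
G2 = 0 XOR 1 = 1
G3 = 1 OR 1 = 1
G4 = 1 NAND 1 = 0
G5 = 0 NAND 0 = 1
G6 = 1 NAND 1 = 0

0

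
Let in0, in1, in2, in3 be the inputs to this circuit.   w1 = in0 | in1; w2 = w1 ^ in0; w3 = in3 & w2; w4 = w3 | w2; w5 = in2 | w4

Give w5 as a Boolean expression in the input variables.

w1 = in0 | in1
w2 = w1 ^ in0 = (in0 | in1) ^ in0
w3 = in3 & w2 = in3 & ((in0 | in1) ^ in0)
w4 = w3 | w2 = (in3 & ((in0 | in1) ^ in0)) | ((in0 | in1) ^ in0)
w5 = in2 | w4 = in2 | ((in3 & ((in0 | in1) ^ in0)) | ((in0 | in1) ^ in0))

in2 | ((in3 & ((in0 | in1) ^ in0)) | ((in0 | in1) ^ in0))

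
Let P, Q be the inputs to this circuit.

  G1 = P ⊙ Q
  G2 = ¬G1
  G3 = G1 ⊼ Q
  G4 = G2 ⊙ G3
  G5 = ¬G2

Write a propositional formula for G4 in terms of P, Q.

G1 = P ⊙ Q
G2 = ¬G1 = ¬(P ⊙ Q)
G3 = G1 ⊼ Q = (P ⊙ Q) ⊼ Q
G4 = G2 ⊙ G3 = ¬(P ⊙ Q) ⊙ ((P ⊙ Q) ⊼ Q)

¬(P ⊙ Q) ⊙ ((P ⊙ Q) ⊼ Q)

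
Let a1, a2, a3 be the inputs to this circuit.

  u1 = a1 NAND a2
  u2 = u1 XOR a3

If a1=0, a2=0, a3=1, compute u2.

u1 = 0 NAND 0 = 1
u2 = 1 XOR 1 = 0

0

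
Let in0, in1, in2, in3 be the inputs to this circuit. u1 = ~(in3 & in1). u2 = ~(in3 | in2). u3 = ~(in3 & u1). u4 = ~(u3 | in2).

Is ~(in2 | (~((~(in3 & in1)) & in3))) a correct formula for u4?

u1 = ~(in3 & in1)
u3 = ~(in3 & u1) = ~(in3 & (~(in3 & in1)))
u4 = ~(u3 | in2) = ~((~(in3 & (~(in3 & in1)))) | in2)
At in0=0, in1=0, in2=0, in3=0: circuit gives 0, formula gives 0.
At in0=0, in1=0, in2=0, in3=1: circuit gives 1, formula gives 1.
Agrees on all 16 inputs.

Yes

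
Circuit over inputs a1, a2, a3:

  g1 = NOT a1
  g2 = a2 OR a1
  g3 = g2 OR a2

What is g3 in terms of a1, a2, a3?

g2 = a2 OR a1
g3 = g2 OR a2 = (a2 OR a1) OR a2

(a2 OR a1) OR a2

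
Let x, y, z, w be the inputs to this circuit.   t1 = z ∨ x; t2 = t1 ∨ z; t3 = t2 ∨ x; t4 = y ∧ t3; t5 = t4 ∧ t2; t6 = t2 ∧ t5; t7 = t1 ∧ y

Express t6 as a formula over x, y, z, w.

((z ∨ x) ∨ z) ∧ ((y ∧ (((z ∨ x) ∨ z) ∨ x)) ∧ ((z ∨ x) ∨ z))

t1 = z ∨ x
t2 = t1 ∨ z = (z ∨ x) ∨ z
t3 = t2 ∨ x = ((z ∨ x) ∨ z) ∨ x
t4 = y ∧ t3 = y ∧ (((z ∨ x) ∨ z) ∨ x)
t5 = t4 ∧ t2 = (y ∧ (((z ∨ x) ∨ z) ∨ x)) ∧ ((z ∨ x) ∨ z)
t6 = t2 ∧ t5 = ((z ∨ x) ∨ z) ∧ ((y ∧ (((z ∨ x) ∨ z) ∨ x)) ∧ ((z ∨ x) ∨ z))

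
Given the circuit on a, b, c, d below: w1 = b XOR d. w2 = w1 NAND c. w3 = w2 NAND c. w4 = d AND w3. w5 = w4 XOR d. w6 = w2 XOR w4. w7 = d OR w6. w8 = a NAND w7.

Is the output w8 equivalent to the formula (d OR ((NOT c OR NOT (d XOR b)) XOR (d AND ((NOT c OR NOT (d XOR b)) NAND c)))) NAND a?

w1 = b XOR d
w2 = w1 NAND c = (b XOR d) NAND c
w3 = w2 NAND c = ((b XOR d) NAND c) NAND c
w4 = d AND w3 = d AND (((b XOR d) NAND c) NAND c)
w6 = w2 XOR w4 = ((b XOR d) NAND c) XOR (d AND (((b XOR d) NAND c) NAND c))
w7 = d OR w6 = d OR (((b XOR d) NAND c) XOR (d AND (((b XOR d) NAND c) NAND c)))
w8 = a NAND w7 = a NAND (d OR (((b XOR d) NAND c) XOR (d AND (((b XOR d) NAND c) NAND c))))
At a=1, b=0, c=0, d=0: circuit gives 0, formula gives 0.
At a=0, b=0, c=0, d=0: circuit gives 1, formula gives 1.
Agrees on all 16 inputs.

Yes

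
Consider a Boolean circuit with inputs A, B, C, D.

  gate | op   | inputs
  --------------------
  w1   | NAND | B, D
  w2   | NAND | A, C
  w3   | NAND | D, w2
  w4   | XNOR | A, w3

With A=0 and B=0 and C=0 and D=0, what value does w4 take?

w2 = 0 NAND 0 = 1
w3 = 0 NAND 1 = 1
w4 = 0 XNOR 1 = 0

0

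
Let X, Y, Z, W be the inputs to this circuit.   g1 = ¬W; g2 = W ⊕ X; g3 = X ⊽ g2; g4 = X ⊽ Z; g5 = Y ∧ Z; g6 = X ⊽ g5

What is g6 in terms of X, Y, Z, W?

X ⊽ (Y ∧ Z)

g5 = Y ∧ Z
g6 = X ⊽ g5 = X ⊽ (Y ∧ Z)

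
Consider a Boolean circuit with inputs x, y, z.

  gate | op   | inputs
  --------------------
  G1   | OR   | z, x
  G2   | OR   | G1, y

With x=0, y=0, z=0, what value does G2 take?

G1 = 0 OR 0 = 0
G2 = 0 OR 0 = 0

0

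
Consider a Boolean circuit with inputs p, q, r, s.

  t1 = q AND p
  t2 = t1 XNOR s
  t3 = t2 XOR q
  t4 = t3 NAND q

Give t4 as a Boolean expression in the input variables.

t1 = q AND p
t2 = t1 XNOR s = (q AND p) XNOR s
t3 = t2 XOR q = ((q AND p) XNOR s) XOR q
t4 = t3 NAND q = (((q AND p) XNOR s) XOR q) NAND q

(((q AND p) XNOR s) XOR q) NAND q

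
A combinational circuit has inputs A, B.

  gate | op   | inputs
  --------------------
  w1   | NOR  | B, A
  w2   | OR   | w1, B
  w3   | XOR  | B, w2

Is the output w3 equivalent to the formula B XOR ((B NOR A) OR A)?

w1 = B NOR A
w2 = w1 OR B = (B NOR A) OR B
w3 = B XOR w2 = B XOR ((B NOR A) OR B)
At A=0, B=1: circuit gives 0, formula gives 1.

No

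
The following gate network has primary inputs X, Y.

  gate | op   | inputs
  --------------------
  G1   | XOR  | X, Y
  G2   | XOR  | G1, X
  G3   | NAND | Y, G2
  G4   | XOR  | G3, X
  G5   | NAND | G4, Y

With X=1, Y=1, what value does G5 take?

G1 = 1 XOR 1 = 0
G2 = 0 XOR 1 = 1
G3 = 1 NAND 1 = 0
G4 = 0 XOR 1 = 1
G5 = 1 NAND 1 = 0

0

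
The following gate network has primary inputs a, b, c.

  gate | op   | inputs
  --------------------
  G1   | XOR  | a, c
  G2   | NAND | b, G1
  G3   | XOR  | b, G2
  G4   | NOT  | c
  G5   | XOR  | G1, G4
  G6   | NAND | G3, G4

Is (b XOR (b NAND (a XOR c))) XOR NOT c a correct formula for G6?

No

G1 = a XOR c
G2 = b NAND G1 = b NAND (a XOR c)
G3 = b XOR G2 = b XOR (b NAND (a XOR c))
G4 = NOT c
G6 = G3 NAND G4 = (b XOR (b NAND (a XOR c))) NAND NOT c
At a=1, b=1, c=1: circuit gives 1, formula gives 0.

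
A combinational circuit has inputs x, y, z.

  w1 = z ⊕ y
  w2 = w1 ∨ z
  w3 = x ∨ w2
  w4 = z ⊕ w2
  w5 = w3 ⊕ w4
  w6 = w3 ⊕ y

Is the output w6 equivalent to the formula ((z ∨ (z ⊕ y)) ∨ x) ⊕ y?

Yes

w1 = z ⊕ y
w2 = w1 ∨ z = (z ⊕ y) ∨ z
w3 = x ∨ w2 = x ∨ ((z ⊕ y) ∨ z)
w6 = w3 ⊕ y = (x ∨ ((z ⊕ y) ∨ z)) ⊕ y
At x=0, y=0, z=0: circuit gives 0, formula gives 0.
At x=0, y=0, z=1: circuit gives 1, formula gives 1.
Agrees on all 8 inputs.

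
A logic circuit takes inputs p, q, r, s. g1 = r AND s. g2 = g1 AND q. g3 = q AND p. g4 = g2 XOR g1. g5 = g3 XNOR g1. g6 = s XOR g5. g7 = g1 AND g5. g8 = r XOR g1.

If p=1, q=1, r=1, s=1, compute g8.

0

g1 = 1 AND 1 = 1
g8 = 1 XOR 1 = 0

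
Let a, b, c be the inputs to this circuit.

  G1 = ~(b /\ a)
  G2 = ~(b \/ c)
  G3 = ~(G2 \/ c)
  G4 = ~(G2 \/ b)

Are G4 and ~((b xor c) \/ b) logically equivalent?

No

G2 = ~(b \/ c)
G4 = ~(G2 \/ b) = ~((~(b \/ c)) \/ b)
At a=0, b=0, c=0: circuit gives 0, formula gives 1.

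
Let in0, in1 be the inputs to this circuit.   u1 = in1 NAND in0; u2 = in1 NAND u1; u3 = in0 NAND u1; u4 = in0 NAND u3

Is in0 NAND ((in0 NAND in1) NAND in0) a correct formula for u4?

Yes

u1 = in1 NAND in0
u3 = in0 NAND u1 = in0 NAND (in1 NAND in0)
u4 = in0 NAND u3 = in0 NAND (in0 NAND (in1 NAND in0))
At in0=1, in1=1: circuit gives 0, formula gives 0.
At in0=0, in1=0: circuit gives 1, formula gives 1.
Agrees on all 4 inputs.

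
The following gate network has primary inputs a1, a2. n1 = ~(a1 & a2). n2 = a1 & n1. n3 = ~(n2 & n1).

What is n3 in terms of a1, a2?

n1 = ~(a1 & a2)
n2 = a1 & n1 = a1 & (~(a1 & a2))
n3 = ~(n2 & n1) = ~((a1 & (~(a1 & a2))) & (~(a1 & a2)))

~((a1 & (~(a1 & a2))) & (~(a1 & a2)))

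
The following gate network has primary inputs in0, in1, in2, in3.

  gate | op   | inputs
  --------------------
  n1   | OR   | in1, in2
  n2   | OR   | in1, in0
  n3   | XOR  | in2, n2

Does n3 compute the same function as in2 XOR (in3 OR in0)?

No

n2 = in1 OR in0
n3 = in2 XOR n2 = in2 XOR (in1 OR in0)
At in0=0, in1=0, in2=0, in3=1: circuit gives 0, formula gives 1.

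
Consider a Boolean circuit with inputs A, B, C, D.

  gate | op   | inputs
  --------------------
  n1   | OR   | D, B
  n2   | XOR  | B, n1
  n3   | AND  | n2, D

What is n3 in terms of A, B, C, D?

n1 = D OR B
n2 = B XOR n1 = B XOR (D OR B)
n3 = n2 AND D = (B XOR (D OR B)) AND D

(B XOR (D OR B)) AND D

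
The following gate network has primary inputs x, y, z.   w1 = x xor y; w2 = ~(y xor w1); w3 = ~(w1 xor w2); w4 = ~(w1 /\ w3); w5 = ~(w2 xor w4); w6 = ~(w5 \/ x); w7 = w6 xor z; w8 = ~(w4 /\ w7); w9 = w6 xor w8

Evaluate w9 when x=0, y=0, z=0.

1

w1 = 0 xor 0 = 0
w2 = ~(0 xor 0) = 1
w3 = ~(0 xor 1) = 0
w4 = ~(0 /\ 0) = 1
w5 = ~(1 xor 1) = 1
w6 = ~(1 \/ 0) = 0
w7 = 0 xor 0 = 0
w8 = ~(1 /\ 0) = 1
w9 = 0 xor 1 = 1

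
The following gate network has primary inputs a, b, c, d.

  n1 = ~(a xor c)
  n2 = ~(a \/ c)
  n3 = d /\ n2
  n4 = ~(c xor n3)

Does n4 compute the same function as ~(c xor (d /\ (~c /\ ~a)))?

Yes

n2 = ~(a \/ c)
n3 = d /\ n2 = d /\ (~(a \/ c))
n4 = ~(c xor n3) = ~(c xor (d /\ (~(a \/ c))))
At a=0, b=0, c=0, d=1: circuit gives 0, formula gives 0.
At a=0, b=0, c=0, d=0: circuit gives 1, formula gives 1.
Agrees on all 16 inputs.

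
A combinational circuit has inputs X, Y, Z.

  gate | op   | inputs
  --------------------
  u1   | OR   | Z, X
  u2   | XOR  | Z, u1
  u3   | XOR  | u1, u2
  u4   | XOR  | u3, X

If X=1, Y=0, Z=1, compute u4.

0

u1 = 1 OR 1 = 1
u2 = 1 XOR 1 = 0
u3 = 1 XOR 0 = 1
u4 = 1 XOR 1 = 0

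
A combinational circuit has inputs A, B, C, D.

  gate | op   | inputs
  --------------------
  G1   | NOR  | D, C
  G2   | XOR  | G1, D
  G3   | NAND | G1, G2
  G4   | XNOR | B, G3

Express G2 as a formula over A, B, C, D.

G1 = D NOR C
G2 = G1 XOR D = (D NOR C) XOR D

(D NOR C) XOR D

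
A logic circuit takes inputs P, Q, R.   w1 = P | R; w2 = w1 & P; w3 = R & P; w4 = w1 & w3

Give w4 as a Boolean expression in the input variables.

w1 = P | R
w3 = R & P
w4 = w1 & w3 = (P | R) & (R & P)

(P | R) & (R & P)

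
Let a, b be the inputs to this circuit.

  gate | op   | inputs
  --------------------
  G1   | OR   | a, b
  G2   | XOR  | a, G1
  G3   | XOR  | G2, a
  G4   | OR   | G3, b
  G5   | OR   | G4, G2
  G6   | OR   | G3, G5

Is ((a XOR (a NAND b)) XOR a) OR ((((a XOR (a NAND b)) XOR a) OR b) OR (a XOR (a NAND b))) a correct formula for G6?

No

G1 = a OR b
G2 = a XOR G1 = a XOR (a OR b)
G3 = G2 XOR a = (a XOR (a OR b)) XOR a
G4 = G3 OR b = ((a XOR (a OR b)) XOR a) OR b
G5 = G4 OR G2 = (((a XOR (a OR b)) XOR a) OR b) OR (a XOR (a OR b))
G6 = G3 OR G5 = ((a XOR (a OR b)) XOR a) OR ((((a XOR (a OR b)) XOR a) OR b) OR (a XOR (a OR b)))
At a=0, b=0: circuit gives 0, formula gives 1.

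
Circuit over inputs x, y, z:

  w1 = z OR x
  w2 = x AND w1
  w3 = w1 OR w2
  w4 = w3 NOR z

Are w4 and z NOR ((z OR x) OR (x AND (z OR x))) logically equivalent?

Yes

w1 = z OR x
w2 = x AND w1 = x AND (z OR x)
w3 = w1 OR w2 = (z OR x) OR (x AND (z OR x))
w4 = w3 NOR z = ((z OR x) OR (x AND (z OR x))) NOR z
At x=0, y=0, z=1: circuit gives 0, formula gives 0.
At x=0, y=0, z=0: circuit gives 1, formula gives 1.
Agrees on all 8 inputs.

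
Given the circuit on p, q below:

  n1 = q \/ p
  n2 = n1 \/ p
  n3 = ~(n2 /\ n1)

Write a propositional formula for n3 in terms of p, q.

~(((q \/ p) \/ p) /\ (q \/ p))

n1 = q \/ p
n2 = n1 \/ p = (q \/ p) \/ p
n3 = ~(n2 /\ n1) = ~(((q \/ p) \/ p) /\ (q \/ p))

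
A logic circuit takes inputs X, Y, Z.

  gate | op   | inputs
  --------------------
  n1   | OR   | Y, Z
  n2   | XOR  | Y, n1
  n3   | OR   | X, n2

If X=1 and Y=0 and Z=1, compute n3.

1

n1 = 0 OR 1 = 1
n2 = 0 XOR 1 = 1
n3 = 1 OR 1 = 1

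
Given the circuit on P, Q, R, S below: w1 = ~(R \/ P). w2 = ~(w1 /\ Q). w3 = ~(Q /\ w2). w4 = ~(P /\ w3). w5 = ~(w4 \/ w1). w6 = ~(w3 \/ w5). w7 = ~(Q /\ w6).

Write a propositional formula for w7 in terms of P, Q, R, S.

~(Q /\ (~((~(Q /\ (~((~(R \/ P)) /\ Q)))) \/ (~((~(P /\ (~(Q /\ (~((~(R \/ P)) /\ Q)))))) \/ (~(R \/ P)))))))

w1 = ~(R \/ P)
w2 = ~(w1 /\ Q) = ~((~(R \/ P)) /\ Q)
w3 = ~(Q /\ w2) = ~(Q /\ (~((~(R \/ P)) /\ Q)))
w4 = ~(P /\ w3) = ~(P /\ (~(Q /\ (~((~(R \/ P)) /\ Q)))))
w5 = ~(w4 \/ w1) = ~((~(P /\ (~(Q /\ (~((~(R \/ P)) /\ Q)))))) \/ (~(R \/ P)))
w6 = ~(w3 \/ w5) = ~((~(Q /\ (~((~(R \/ P)) /\ Q)))) \/ (~((~(P /\ (~(Q /\ (~((~(R \/ P)) /\ Q)))))) \/ (~(R \/ P)))))
w7 = ~(Q /\ w6) = ~(Q /\ (~((~(Q /\ (~((~(R \/ P)) /\ Q)))) \/ (~((~(P /\ (~(Q /\ (~((~(R \/ P)) /\ Q)))))) \/ (~(R \/ P)))))))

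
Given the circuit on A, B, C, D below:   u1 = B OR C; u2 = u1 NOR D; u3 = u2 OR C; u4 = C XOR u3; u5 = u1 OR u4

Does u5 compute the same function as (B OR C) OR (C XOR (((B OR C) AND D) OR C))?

u1 = B OR C
u2 = u1 NOR D = (B OR C) NOR D
u3 = u2 OR C = ((B OR C) NOR D) OR C
u4 = C XOR u3 = C XOR (((B OR C) NOR D) OR C)
u5 = u1 OR u4 = (B OR C) OR (C XOR (((B OR C) NOR D) OR C))
At A=0, B=0, C=0, D=0: circuit gives 1, formula gives 0.

No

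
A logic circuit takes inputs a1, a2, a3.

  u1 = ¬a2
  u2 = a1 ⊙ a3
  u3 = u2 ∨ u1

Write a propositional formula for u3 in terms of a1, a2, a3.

(a1 ⊙ a3) ∨ ¬a2

u1 = ¬a2
u2 = a1 ⊙ a3
u3 = u2 ∨ u1 = (a1 ⊙ a3) ∨ ¬a2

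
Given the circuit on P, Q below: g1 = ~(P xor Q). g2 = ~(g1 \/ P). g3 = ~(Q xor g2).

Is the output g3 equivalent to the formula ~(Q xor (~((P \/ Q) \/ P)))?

g1 = ~(P xor Q)
g2 = ~(g1 \/ P) = ~((~(P xor Q)) \/ P)
g3 = ~(Q xor g2) = ~(Q xor (~((~(P xor Q)) \/ P)))
At P=0, Q=0: circuit gives 1, formula gives 0.

No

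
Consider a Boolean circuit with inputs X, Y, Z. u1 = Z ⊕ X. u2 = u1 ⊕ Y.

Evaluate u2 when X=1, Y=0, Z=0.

1

u1 = 0 ⊕ 1 = 1
u2 = 1 ⊕ 0 = 1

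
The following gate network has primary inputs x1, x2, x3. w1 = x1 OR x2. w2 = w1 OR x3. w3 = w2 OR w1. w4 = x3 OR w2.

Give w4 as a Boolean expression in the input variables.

x3 OR ((x1 OR x2) OR x3)

w1 = x1 OR x2
w2 = w1 OR x3 = (x1 OR x2) OR x3
w4 = x3 OR w2 = x3 OR ((x1 OR x2) OR x3)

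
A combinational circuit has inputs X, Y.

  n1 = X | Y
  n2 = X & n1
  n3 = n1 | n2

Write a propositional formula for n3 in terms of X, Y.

(X | Y) | (X & (X | Y))

n1 = X | Y
n2 = X & n1 = X & (X | Y)
n3 = n1 | n2 = (X | Y) | (X & (X | Y))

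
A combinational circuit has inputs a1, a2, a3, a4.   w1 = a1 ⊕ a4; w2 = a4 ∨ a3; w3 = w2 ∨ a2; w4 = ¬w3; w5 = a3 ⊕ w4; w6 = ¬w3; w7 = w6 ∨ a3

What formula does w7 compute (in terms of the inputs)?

¬((a4 ∨ a3) ∨ a2) ∨ a3

w2 = a4 ∨ a3
w3 = w2 ∨ a2 = (a4 ∨ a3) ∨ a2
w6 = ¬w3 = ¬((a4 ∨ a3) ∨ a2)
w7 = w6 ∨ a3 = ¬((a4 ∨ a3) ∨ a2) ∨ a3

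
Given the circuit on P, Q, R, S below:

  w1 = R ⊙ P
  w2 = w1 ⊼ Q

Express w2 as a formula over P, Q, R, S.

w1 = R ⊙ P
w2 = w1 ⊼ Q = (R ⊙ P) ⊼ Q

(R ⊙ P) ⊼ Q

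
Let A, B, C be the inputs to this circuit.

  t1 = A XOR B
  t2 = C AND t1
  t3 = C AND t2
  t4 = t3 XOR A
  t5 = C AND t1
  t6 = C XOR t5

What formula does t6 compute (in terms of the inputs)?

C XOR (C AND (A XOR B))

t1 = A XOR B
t5 = C AND t1 = C AND (A XOR B)
t6 = C XOR t5 = C XOR (C AND (A XOR B))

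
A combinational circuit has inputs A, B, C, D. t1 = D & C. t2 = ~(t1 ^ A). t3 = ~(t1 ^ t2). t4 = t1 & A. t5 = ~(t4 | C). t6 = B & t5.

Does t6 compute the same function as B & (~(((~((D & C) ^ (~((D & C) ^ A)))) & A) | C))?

No

t1 = D & C
t4 = t1 & A = (D & C) & A
t5 = ~(t4 | C) = ~(((D & C) & A) | C)
t6 = B & t5 = B & (~(((D & C) & A) | C))
At A=1, B=1, C=0, D=0: circuit gives 1, formula gives 0.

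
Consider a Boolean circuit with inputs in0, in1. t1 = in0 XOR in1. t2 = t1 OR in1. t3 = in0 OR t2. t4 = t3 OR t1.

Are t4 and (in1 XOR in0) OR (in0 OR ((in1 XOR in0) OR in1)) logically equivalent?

t1 = in0 XOR in1
t2 = t1 OR in1 = (in0 XOR in1) OR in1
t3 = in0 OR t2 = in0 OR ((in0 XOR in1) OR in1)
t4 = t3 OR t1 = (in0 OR ((in0 XOR in1) OR in1)) OR (in0 XOR in1)
At in0=0, in1=0: circuit gives 0, formula gives 0.
At in0=0, in1=1: circuit gives 1, formula gives 1.
Agrees on all 4 inputs.

Yes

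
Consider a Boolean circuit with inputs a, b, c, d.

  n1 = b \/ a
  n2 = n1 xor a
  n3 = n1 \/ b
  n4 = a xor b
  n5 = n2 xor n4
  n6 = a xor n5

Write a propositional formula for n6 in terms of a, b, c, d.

a xor (((b \/ a) xor a) xor (a xor b))

n1 = b \/ a
n2 = n1 xor a = (b \/ a) xor a
n4 = a xor b
n5 = n2 xor n4 = ((b \/ a) xor a) xor (a xor b)
n6 = a xor n5 = a xor (((b \/ a) xor a) xor (a xor b))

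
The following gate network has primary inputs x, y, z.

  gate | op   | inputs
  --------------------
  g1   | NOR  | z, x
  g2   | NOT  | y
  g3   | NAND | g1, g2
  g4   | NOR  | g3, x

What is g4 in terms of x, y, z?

g1 = z NOR x
g2 = NOT y
g3 = g1 NAND g2 = (z NOR x) NAND NOT y
g4 = g3 NOR x = ((z NOR x) NAND NOT y) NOR x

((z NOR x) NAND NOT y) NOR x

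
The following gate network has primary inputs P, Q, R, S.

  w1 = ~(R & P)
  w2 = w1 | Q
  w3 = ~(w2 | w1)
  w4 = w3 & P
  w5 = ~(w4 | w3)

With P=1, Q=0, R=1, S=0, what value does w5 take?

0

w1 = ~(1 & 1) = 0
w2 = 0 | 0 = 0
w3 = ~(0 | 0) = 1
w4 = 1 & 1 = 1
w5 = ~(1 | 1) = 0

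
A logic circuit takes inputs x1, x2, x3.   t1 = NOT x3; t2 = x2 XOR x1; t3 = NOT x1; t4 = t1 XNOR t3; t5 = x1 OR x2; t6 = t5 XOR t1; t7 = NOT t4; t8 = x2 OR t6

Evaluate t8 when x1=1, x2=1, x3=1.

1

t1 = NOT 1 = 0
t5 = 1 OR 1 = 1
t6 = 1 XOR 0 = 1
t8 = 1 OR 1 = 1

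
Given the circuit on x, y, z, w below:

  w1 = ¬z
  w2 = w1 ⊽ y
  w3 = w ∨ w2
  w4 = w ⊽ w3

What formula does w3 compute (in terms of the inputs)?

w1 = ¬z
w2 = w1 ⊽ y = ¬z ⊽ y
w3 = w ∨ w2 = w ∨ (¬z ⊽ y)

w ∨ (¬z ⊽ y)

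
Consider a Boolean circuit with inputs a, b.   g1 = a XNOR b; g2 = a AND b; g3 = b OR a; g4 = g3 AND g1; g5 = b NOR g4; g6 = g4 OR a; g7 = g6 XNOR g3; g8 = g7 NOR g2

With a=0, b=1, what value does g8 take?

1

g1 = 0 XNOR 1 = 0
g2 = 0 AND 1 = 0
g3 = 1 OR 0 = 1
g4 = 1 AND 0 = 0
g6 = 0 OR 0 = 0
g7 = 0 XNOR 1 = 0
g8 = 0 NOR 0 = 1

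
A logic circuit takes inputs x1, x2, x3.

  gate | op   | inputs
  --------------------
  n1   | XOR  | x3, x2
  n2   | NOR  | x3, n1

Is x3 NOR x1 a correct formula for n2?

No

n1 = x3 XOR x2
n2 = x3 NOR n1 = x3 NOR (x3 XOR x2)
At x1=0, x2=1, x3=0: circuit gives 0, formula gives 1.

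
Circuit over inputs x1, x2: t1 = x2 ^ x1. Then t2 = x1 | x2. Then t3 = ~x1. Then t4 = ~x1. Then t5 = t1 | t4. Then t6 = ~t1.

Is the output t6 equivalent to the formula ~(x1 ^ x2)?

Yes

t1 = x2 ^ x1
t6 = ~t1 = ~(x2 ^ x1)
At x1=0, x2=1: circuit gives 0, formula gives 0.
At x1=0, x2=0: circuit gives 1, formula gives 1.
Agrees on all 4 inputs.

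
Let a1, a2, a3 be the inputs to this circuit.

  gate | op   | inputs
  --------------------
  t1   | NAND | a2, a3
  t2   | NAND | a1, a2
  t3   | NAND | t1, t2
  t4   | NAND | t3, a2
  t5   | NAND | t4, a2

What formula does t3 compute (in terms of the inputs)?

t1 = a2 NAND a3
t2 = a1 NAND a2
t3 = t1 NAND t2 = (a2 NAND a3) NAND (a1 NAND a2)

(a2 NAND a3) NAND (a1 NAND a2)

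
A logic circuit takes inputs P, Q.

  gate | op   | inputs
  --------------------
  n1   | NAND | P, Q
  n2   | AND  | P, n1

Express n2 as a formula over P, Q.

P AND (P NAND Q)

n1 = P NAND Q
n2 = P AND n1 = P AND (P NAND Q)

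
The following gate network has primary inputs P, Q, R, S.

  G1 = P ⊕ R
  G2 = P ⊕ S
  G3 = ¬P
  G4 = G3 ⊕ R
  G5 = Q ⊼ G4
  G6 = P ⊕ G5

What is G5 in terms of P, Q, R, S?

G3 = ¬P
G4 = G3 ⊕ R = ¬P ⊕ R
G5 = Q ⊼ G4 = Q ⊼ (¬P ⊕ R)

Q ⊼ (¬P ⊕ R)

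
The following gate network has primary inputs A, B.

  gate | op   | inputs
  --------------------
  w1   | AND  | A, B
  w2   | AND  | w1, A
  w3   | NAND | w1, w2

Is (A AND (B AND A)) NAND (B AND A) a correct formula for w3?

w1 = A AND B
w2 = w1 AND A = (A AND B) AND A
w3 = w1 NAND w2 = (A AND B) NAND ((A AND B) AND A)
At A=1, B=1: circuit gives 0, formula gives 0.
At A=0, B=0: circuit gives 1, formula gives 1.
Agrees on all 4 inputs.

Yes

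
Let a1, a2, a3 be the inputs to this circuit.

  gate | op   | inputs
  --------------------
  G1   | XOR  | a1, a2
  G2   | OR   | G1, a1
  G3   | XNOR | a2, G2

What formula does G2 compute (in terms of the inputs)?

(a1 XOR a2) OR a1

G1 = a1 XOR a2
G2 = G1 OR a1 = (a1 XOR a2) OR a1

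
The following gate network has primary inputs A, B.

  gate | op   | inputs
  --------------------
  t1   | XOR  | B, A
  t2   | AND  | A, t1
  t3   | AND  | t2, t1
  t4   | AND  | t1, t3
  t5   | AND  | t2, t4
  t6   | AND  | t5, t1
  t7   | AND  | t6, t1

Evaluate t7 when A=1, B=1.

0

t1 = 1 XOR 1 = 0
t2 = 1 AND 0 = 0
t3 = 0 AND 0 = 0
t4 = 0 AND 0 = 0
t5 = 0 AND 0 = 0
t6 = 0 AND 0 = 0
t7 = 0 AND 0 = 0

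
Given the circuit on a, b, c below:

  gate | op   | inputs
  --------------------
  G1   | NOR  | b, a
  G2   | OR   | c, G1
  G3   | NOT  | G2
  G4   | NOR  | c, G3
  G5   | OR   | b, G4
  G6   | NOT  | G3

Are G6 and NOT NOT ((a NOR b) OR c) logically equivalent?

G1 = b NOR a
G2 = c OR G1 = c OR (b NOR a)
G3 = NOT G2 = NOT (c OR (b NOR a))
G6 = NOT G3 = NOT NOT (c OR (b NOR a))
At a=0, b=1, c=0: circuit gives 0, formula gives 0.
At a=0, b=0, c=0: circuit gives 1, formula gives 1.
Agrees on all 8 inputs.

Yes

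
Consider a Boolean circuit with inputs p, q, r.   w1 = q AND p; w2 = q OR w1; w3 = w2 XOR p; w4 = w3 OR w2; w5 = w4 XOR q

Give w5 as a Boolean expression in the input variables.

w1 = q AND p
w2 = q OR w1 = q OR (q AND p)
w3 = w2 XOR p = (q OR (q AND p)) XOR p
w4 = w3 OR w2 = ((q OR (q AND p)) XOR p) OR (q OR (q AND p))
w5 = w4 XOR q = (((q OR (q AND p)) XOR p) OR (q OR (q AND p))) XOR q

(((q OR (q AND p)) XOR p) OR (q OR (q AND p))) XOR q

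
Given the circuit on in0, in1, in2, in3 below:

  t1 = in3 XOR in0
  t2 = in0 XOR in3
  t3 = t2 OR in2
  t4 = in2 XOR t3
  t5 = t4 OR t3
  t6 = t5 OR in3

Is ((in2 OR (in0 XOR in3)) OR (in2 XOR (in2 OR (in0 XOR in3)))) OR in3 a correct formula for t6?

t2 = in0 XOR in3
t3 = t2 OR in2 = (in0 XOR in3) OR in2
t4 = in2 XOR t3 = in2 XOR ((in0 XOR in3) OR in2)
t5 = t4 OR t3 = (in2 XOR ((in0 XOR in3) OR in2)) OR ((in0 XOR in3) OR in2)
t6 = t5 OR in3 = ((in2 XOR ((in0 XOR in3) OR in2)) OR ((in0 XOR in3) OR in2)) OR in3
At in0=0, in1=0, in2=0, in3=0: circuit gives 0, formula gives 0.
At in0=0, in1=0, in2=0, in3=1: circuit gives 1, formula gives 1.
Agrees on all 16 inputs.

Yes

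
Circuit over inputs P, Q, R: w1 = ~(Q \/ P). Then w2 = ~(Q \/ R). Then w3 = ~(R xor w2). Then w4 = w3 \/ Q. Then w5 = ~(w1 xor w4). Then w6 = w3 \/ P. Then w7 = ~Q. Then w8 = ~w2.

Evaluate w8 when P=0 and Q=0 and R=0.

w2 = ~(0 \/ 0) = 1
w8 = ~1 = 0

0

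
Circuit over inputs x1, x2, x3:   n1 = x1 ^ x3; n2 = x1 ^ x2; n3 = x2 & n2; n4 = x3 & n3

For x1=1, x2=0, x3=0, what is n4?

0

n2 = 1 ^ 0 = 1
n3 = 0 & 1 = 0
n4 = 0 & 0 = 0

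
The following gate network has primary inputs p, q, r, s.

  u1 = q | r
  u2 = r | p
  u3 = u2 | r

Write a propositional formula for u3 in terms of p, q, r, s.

(r | p) | r

u2 = r | p
u3 = u2 | r = (r | p) | r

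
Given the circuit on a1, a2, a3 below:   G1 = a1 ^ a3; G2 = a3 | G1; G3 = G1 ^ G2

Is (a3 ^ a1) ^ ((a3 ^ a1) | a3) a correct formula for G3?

Yes

G1 = a1 ^ a3
G2 = a3 | G1 = a3 | (a1 ^ a3)
G3 = G1 ^ G2 = (a1 ^ a3) ^ (a3 | (a1 ^ a3))
At a1=0, a2=0, a3=0: circuit gives 0, formula gives 0.
At a1=1, a2=0, a3=1: circuit gives 1, formula gives 1.
Agrees on all 8 inputs.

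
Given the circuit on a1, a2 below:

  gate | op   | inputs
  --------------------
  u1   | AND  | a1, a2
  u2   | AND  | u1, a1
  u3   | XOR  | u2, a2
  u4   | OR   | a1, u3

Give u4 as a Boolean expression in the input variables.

u1 = a1 AND a2
u2 = u1 AND a1 = (a1 AND a2) AND a1
u3 = u2 XOR a2 = ((a1 AND a2) AND a1) XOR a2
u4 = a1 OR u3 = a1 OR (((a1 AND a2) AND a1) XOR a2)

a1 OR (((a1 AND a2) AND a1) XOR a2)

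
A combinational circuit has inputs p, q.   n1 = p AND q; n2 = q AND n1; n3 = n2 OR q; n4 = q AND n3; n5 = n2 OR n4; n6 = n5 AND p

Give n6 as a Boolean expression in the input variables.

n1 = p AND q
n2 = q AND n1 = q AND (p AND q)
n3 = n2 OR q = (q AND (p AND q)) OR q
n4 = q AND n3 = q AND ((q AND (p AND q)) OR q)
n5 = n2 OR n4 = (q AND (p AND q)) OR (q AND ((q AND (p AND q)) OR q))
n6 = n5 AND p = ((q AND (p AND q)) OR (q AND ((q AND (p AND q)) OR q))) AND p

((q AND (p AND q)) OR (q AND ((q AND (p AND q)) OR q))) AND p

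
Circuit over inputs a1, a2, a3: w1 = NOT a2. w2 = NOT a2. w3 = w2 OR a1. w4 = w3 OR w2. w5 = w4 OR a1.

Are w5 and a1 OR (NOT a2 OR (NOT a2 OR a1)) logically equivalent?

Yes

w2 = NOT a2
w3 = w2 OR a1 = NOT a2 OR a1
w4 = w3 OR w2 = (NOT a2 OR a1) OR NOT a2
w5 = w4 OR a1 = ((NOT a2 OR a1) OR NOT a2) OR a1
At a1=0, a2=1, a3=0: circuit gives 0, formula gives 0.
At a1=0, a2=0, a3=0: circuit gives 1, formula gives 1.
Agrees on all 8 inputs.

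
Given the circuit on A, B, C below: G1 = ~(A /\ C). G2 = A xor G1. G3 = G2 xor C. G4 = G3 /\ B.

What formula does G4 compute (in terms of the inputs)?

((A xor (~(A /\ C))) xor C) /\ B

G1 = ~(A /\ C)
G2 = A xor G1 = A xor (~(A /\ C))
G3 = G2 xor C = (A xor (~(A /\ C))) xor C
G4 = G3 /\ B = ((A xor (~(A /\ C))) xor C) /\ B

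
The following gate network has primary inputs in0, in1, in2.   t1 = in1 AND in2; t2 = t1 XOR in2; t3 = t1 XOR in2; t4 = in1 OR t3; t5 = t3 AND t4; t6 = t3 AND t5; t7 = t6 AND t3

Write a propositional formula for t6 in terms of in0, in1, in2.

((in1 AND in2) XOR in2) AND (((in1 AND in2) XOR in2) AND (in1 OR ((in1 AND in2) XOR in2)))

t1 = in1 AND in2
t3 = t1 XOR in2 = (in1 AND in2) XOR in2
t4 = in1 OR t3 = in1 OR ((in1 AND in2) XOR in2)
t5 = t3 AND t4 = ((in1 AND in2) XOR in2) AND (in1 OR ((in1 AND in2) XOR in2))
t6 = t3 AND t5 = ((in1 AND in2) XOR in2) AND (((in1 AND in2) XOR in2) AND (in1 OR ((in1 AND in2) XOR in2)))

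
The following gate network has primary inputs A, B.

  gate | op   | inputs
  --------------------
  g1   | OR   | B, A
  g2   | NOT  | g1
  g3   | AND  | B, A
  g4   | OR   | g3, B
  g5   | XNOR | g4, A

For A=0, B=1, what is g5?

0

g3 = 1 AND 0 = 0
g4 = 0 OR 1 = 1
g5 = 1 XNOR 0 = 0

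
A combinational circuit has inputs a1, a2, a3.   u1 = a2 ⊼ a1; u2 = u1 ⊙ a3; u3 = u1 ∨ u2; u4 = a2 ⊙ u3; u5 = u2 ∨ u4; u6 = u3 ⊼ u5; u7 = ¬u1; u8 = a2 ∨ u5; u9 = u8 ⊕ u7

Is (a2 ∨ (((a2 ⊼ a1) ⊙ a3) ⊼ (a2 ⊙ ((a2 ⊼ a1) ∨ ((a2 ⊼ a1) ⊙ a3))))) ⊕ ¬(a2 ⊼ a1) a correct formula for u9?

No

u1 = a2 ⊼ a1
u2 = u1 ⊙ a3 = (a2 ⊼ a1) ⊙ a3
u3 = u1 ∨ u2 = (a2 ⊼ a1) ∨ ((a2 ⊼ a1) ⊙ a3)
u4 = a2 ⊙ u3 = a2 ⊙ ((a2 ⊼ a1) ∨ ((a2 ⊼ a1) ⊙ a3))
u5 = u2 ∨ u4 = ((a2 ⊼ a1) ⊙ a3) ∨ (a2 ⊙ ((a2 ⊼ a1) ∨ ((a2 ⊼ a1) ⊙ a3)))
u7 = ¬u1 = ¬(a2 ⊼ a1)
u8 = a2 ∨ u5 = a2 ∨ (((a2 ⊼ a1) ⊙ a3) ∨ (a2 ⊙ ((a2 ⊼ a1) ∨ ((a2 ⊼ a1) ⊙ a3))))
u9 = u8 ⊕ u7 = (a2 ∨ (((a2 ⊼ a1) ⊙ a3) ∨ (a2 ⊙ ((a2 ⊼ a1) ∨ ((a2 ⊼ a1) ⊙ a3))))) ⊕ ¬(a2 ⊼ a1)
At a1=0, a2=0, a3=0: circuit gives 0, formula gives 1.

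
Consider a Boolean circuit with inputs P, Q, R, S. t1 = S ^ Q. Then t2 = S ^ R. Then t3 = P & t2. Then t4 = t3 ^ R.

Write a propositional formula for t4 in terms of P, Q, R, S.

(P & (S ^ R)) ^ R

t2 = S ^ R
t3 = P & t2 = P & (S ^ R)
t4 = t3 ^ R = (P & (S ^ R)) ^ R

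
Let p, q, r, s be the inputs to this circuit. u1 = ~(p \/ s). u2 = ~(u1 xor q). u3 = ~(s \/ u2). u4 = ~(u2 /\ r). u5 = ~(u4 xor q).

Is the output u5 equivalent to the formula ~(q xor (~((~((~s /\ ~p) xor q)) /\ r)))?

u1 = ~(p \/ s)
u2 = ~(u1 xor q) = ~((~(p \/ s)) xor q)
u4 = ~(u2 /\ r) = ~((~((~(p \/ s)) xor q)) /\ r)
u5 = ~(u4 xor q) = ~((~((~((~(p \/ s)) xor q)) /\ r)) xor q)
At p=0, q=0, r=0, s=0: circuit gives 0, formula gives 0.
At p=0, q=0, r=1, s=1: circuit gives 1, formula gives 1.
Agrees on all 16 inputs.

Yes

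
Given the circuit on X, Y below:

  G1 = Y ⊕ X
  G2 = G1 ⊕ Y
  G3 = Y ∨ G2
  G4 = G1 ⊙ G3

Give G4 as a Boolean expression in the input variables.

G1 = Y ⊕ X
G2 = G1 ⊕ Y = (Y ⊕ X) ⊕ Y
G3 = Y ∨ G2 = Y ∨ ((Y ⊕ X) ⊕ Y)
G4 = G1 ⊙ G3 = (Y ⊕ X) ⊙ (Y ∨ ((Y ⊕ X) ⊕ Y))

(Y ⊕ X) ⊙ (Y ∨ ((Y ⊕ X) ⊕ Y))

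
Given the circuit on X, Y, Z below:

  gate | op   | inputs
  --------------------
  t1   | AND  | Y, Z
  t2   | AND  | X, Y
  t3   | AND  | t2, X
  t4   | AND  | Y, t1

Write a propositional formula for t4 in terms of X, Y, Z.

Y AND (Y AND Z)

t1 = Y AND Z
t4 = Y AND t1 = Y AND (Y AND Z)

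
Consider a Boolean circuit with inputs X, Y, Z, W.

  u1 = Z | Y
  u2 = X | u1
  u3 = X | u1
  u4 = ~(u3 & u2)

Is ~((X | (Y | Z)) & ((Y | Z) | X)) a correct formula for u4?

Yes

u1 = Z | Y
u2 = X | u1 = X | (Z | Y)
u3 = X | u1 = X | (Z | Y)
u4 = ~(u3 & u2) = ~((X | (Z | Y)) & (X | (Z | Y)))
At X=0, Y=0, Z=1, W=0: circuit gives 0, formula gives 0.
At X=0, Y=0, Z=0, W=0: circuit gives 1, formula gives 1.
Agrees on all 16 inputs.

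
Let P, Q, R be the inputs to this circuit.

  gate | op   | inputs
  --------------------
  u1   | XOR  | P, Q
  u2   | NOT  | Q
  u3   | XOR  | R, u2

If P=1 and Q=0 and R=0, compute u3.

1

u2 = NOT 0 = 1
u3 = 0 XOR 1 = 1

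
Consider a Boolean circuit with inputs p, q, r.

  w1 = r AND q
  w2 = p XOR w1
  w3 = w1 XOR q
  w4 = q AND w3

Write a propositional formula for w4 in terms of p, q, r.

q AND ((r AND q) XOR q)

w1 = r AND q
w3 = w1 XOR q = (r AND q) XOR q
w4 = q AND w3 = q AND ((r AND q) XOR q)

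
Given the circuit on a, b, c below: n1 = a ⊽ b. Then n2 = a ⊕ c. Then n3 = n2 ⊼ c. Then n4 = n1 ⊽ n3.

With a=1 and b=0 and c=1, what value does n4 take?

0

n1 = 1 ⊽ 0 = 0
n2 = 1 ⊕ 1 = 0
n3 = 0 ⊼ 1 = 1
n4 = 0 ⊽ 1 = 0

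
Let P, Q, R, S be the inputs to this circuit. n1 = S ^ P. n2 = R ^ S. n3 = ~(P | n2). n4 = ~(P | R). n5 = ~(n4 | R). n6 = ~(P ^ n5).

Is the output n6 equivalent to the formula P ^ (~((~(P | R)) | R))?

No

n4 = ~(P | R)
n5 = ~(n4 | R) = ~((~(P | R)) | R)
n6 = ~(P ^ n5) = ~(P ^ (~((~(P | R)) | R)))
At P=0, Q=0, R=0, S=0: circuit gives 1, formula gives 0.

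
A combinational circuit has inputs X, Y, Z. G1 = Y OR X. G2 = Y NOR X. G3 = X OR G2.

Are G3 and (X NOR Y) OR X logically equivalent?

G2 = Y NOR X
G3 = X OR G2 = X OR (Y NOR X)
At X=0, Y=1, Z=0: circuit gives 0, formula gives 0.
At X=0, Y=0, Z=0: circuit gives 1, formula gives 1.
Agrees on all 8 inputs.

Yes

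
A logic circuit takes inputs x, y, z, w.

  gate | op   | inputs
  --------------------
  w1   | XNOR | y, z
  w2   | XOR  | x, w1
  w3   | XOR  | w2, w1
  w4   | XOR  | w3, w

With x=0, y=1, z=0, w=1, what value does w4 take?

1

w1 = 1 XNOR 0 = 0
w2 = 0 XOR 0 = 0
w3 = 0 XOR 0 = 0
w4 = 0 XOR 1 = 1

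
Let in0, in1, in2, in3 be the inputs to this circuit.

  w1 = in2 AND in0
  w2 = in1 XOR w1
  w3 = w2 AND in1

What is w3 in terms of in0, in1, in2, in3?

(in1 XOR (in2 AND in0)) AND in1

w1 = in2 AND in0
w2 = in1 XOR w1 = in1 XOR (in2 AND in0)
w3 = w2 AND in1 = (in1 XOR (in2 AND in0)) AND in1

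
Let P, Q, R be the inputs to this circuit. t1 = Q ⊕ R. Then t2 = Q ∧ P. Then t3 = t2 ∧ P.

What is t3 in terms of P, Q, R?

(Q ∧ P) ∧ P

t2 = Q ∧ P
t3 = t2 ∧ P = (Q ∧ P) ∧ P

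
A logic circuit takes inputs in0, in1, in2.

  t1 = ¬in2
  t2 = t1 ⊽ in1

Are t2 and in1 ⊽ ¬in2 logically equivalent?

t1 = ¬in2
t2 = t1 ⊽ in1 = ¬in2 ⊽ in1
At in0=0, in1=0, in2=0: circuit gives 0, formula gives 0.
At in0=0, in1=0, in2=1: circuit gives 1, formula gives 1.
Agrees on all 8 inputs.

Yes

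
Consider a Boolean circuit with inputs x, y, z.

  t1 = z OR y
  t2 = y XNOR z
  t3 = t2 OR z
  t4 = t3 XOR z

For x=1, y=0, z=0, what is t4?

1

t2 = 0 XNOR 0 = 1
t3 = 1 OR 0 = 1
t4 = 1 XOR 0 = 1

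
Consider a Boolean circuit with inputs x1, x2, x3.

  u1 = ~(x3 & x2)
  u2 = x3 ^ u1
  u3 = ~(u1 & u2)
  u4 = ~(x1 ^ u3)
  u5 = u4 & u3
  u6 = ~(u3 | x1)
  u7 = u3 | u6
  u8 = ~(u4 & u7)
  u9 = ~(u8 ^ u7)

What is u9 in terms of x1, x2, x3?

~((~((~(x1 ^ (~((~(x3 & x2)) & (x3 ^ (~(x3 & x2))))))) & ((~((~(x3 & x2)) & (x3 ^ (~(x3 & x2))))) | (~((~((~(x3 & x2)) & (x3 ^ (~(x3 & x2))))) | x1))))) ^ ((~((~(x3 & x2)) & (x3 ^ (~(x3 & x2))))) | (~((~((~(x3 & x2)) & (x3 ^ (~(x3 & x2))))) | x1))))

u1 = ~(x3 & x2)
u2 = x3 ^ u1 = x3 ^ (~(x3 & x2))
u3 = ~(u1 & u2) = ~((~(x3 & x2)) & (x3 ^ (~(x3 & x2))))
u4 = ~(x1 ^ u3) = ~(x1 ^ (~((~(x3 & x2)) & (x3 ^ (~(x3 & x2))))))
u6 = ~(u3 | x1) = ~((~((~(x3 & x2)) & (x3 ^ (~(x3 & x2))))) | x1)
u7 = u3 | u6 = (~((~(x3 & x2)) & (x3 ^ (~(x3 & x2))))) | (~((~((~(x3 & x2)) & (x3 ^ (~(x3 & x2))))) | x1))
u8 = ~(u4 & u7) = ~((~(x1 ^ (~((~(x3 & x2)) & (x3 ^ (~(x3 & x2))))))) & ((~((~(x3 & x2)) & (x3 ^ (~(x3 & x2))))) | (~((~((~(x3 & x2)) & (x3 ^ (~(x3 & x2))))) | x1))))
u9 = ~(u8 ^ u7) = ~((~((~(x1 ^ (~((~(x3 & x2)) & (x3 ^ (~(x3 & x2))))))) & ((~((~(x3 & x2)) & (x3 ^ (~(x3 & x2))))) | (~((~((~(x3 & x2)) & (x3 ^ (~(x3 & x2))))) | x1))))) ^ ((~((~(x3 & x2)) & (x3 ^ (~(x3 & x2))))) | (~((~((~(x3 & x2)) & (x3 ^ (~(x3 & x2))))) | x1))))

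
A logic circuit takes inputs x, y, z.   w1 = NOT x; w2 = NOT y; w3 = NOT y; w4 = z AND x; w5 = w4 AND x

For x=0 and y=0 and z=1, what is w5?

0

w4 = 1 AND 0 = 0
w5 = 0 AND 0 = 0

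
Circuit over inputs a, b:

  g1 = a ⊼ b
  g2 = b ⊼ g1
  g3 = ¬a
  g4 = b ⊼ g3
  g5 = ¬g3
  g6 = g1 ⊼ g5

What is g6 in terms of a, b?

(a ⊼ b) ⊼ ¬¬a

g1 = a ⊼ b
g3 = ¬a
g5 = ¬g3 = ¬¬a
g6 = g1 ⊼ g5 = (a ⊼ b) ⊼ ¬¬a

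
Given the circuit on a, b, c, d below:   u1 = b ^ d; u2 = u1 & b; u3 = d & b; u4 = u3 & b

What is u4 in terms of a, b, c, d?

(d & b) & b

u3 = d & b
u4 = u3 & b = (d & b) & b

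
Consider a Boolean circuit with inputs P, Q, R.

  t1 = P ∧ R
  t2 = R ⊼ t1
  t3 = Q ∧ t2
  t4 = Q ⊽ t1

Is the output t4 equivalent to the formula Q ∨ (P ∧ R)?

No

t1 = P ∧ R
t4 = Q ⊽ t1 = Q ⊽ (P ∧ R)
At P=0, Q=0, R=0: circuit gives 1, formula gives 0.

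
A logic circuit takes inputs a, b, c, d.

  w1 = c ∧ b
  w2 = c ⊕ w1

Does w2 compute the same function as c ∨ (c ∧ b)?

No

w1 = c ∧ b
w2 = c ⊕ w1 = c ⊕ (c ∧ b)
At a=0, b=1, c=1, d=0: circuit gives 0, formula gives 1.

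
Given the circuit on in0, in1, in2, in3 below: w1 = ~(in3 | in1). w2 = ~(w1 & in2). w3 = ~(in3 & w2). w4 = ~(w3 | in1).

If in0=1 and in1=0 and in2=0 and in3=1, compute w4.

w1 = ~(1 | 0) = 0
w2 = ~(0 & 0) = 1
w3 = ~(1 & 1) = 0
w4 = ~(0 | 0) = 1

1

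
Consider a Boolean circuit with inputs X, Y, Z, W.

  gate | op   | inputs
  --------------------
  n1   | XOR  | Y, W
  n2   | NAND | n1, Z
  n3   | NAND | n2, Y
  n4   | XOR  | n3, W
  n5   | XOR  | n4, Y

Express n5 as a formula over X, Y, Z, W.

((((Y XOR W) NAND Z) NAND Y) XOR W) XOR Y

n1 = Y XOR W
n2 = n1 NAND Z = (Y XOR W) NAND Z
n3 = n2 NAND Y = ((Y XOR W) NAND Z) NAND Y
n4 = n3 XOR W = (((Y XOR W) NAND Z) NAND Y) XOR W
n5 = n4 XOR Y = ((((Y XOR W) NAND Z) NAND Y) XOR W) XOR Y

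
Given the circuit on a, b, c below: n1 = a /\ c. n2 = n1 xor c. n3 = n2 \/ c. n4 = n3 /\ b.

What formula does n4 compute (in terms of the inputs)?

(((a /\ c) xor c) \/ c) /\ b

n1 = a /\ c
n2 = n1 xor c = (a /\ c) xor c
n3 = n2 \/ c = ((a /\ c) xor c) \/ c
n4 = n3 /\ b = (((a /\ c) xor c) \/ c) /\ b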